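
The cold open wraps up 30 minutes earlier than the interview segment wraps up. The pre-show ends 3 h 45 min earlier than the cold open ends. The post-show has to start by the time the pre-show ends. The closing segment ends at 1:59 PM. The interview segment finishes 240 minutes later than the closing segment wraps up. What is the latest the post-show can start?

1:44 PM

The interview segment ends at 1:59 PM + 240 min = 5:59 PM.
The cold open ends at 5:59 PM − 30 min = 5:29 PM.
The pre-show ends at 5:29 PM − 225 min = 1:44 PM.
The post-show is bounded by the pre-show, so the latest it can start is 1:44 PM.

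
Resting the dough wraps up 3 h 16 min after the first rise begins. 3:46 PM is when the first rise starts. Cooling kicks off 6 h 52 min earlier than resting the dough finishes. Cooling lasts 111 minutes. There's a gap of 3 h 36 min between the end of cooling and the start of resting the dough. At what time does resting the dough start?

5:37 PM

Resting the dough ends at 3:46 PM + 196 min = 7:02 PM.
Cooling starts at 7:02 PM − 412 min = 12:10 PM.
Cooling ends at 12:10 PM + 111 min = 2:01 PM.
Resting the dough starts at 2:01 PM + 216 min = 5:37 PM.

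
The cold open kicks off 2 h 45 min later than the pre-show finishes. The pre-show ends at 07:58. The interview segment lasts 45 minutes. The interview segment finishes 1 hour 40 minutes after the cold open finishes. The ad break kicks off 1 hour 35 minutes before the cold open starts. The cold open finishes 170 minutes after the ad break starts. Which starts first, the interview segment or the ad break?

the ad break

The cold open starts at 07:58 + 165 min = 10:43.
The ad break starts at 10:43 − 95 min = 09:08.
The cold open ends at 09:08 + 170 min = 11:58.
The interview segment ends at 11:58 + 100 min = 13:38.
The interview segment starts at 13:38 − 45 min = 12:53.
The interview segment starts at 12:53 and the ad break starts at 09:08, so the ad break is first.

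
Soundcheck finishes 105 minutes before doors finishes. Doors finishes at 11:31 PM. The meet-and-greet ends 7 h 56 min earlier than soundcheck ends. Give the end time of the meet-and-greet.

Soundcheck ends at 11:31 PM − 105 min = 9:46 PM.
The meet-and-greet ends at 9:46 PM − 476 min = 1:50 PM.

1:50 PM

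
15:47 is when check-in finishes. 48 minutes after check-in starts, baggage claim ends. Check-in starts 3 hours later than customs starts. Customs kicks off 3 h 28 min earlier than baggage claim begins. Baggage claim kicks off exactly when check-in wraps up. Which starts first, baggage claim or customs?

customs

Baggage claim starts at 15:47.
Customs starts at 15:47 − 208 min = 12:19.
Baggage claim starts at 15:47 and customs starts at 12:19, so customs is first.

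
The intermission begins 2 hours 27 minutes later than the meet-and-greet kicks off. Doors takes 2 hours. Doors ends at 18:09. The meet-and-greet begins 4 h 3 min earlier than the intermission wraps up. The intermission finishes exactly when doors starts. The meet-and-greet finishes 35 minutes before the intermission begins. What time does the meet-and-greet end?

13:58

Doors starts at 18:09 − 120 min = 16:09.
So the intermission ends at 16:09.
The meet-and-greet starts at 16:09 − 243 min = 12:06.
The intermission starts at 12:06 + 147 min = 14:33.
The meet-and-greet ends at 14:33 − 35 min = 13:58.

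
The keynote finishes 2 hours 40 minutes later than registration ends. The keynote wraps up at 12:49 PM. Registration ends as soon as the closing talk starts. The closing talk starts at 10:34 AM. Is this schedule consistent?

Registration ends at 10:34 AM.
The keynote ends at 10:34 AM + 160 min = 1:14 PM.
But the keynote is also said to end at 12:49 PM — a 25-minute conflict.

No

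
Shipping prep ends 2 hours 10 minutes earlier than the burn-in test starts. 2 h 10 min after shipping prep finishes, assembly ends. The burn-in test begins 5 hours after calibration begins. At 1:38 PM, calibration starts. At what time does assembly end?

The burn-in test starts at 1:38 PM + 300 min = 6:38 PM.
Shipping prep ends at 6:38 PM − 130 min = 4:28 PM.
Assembly ends at 4:28 PM + 130 min = 6:38 PM.

6:38 PM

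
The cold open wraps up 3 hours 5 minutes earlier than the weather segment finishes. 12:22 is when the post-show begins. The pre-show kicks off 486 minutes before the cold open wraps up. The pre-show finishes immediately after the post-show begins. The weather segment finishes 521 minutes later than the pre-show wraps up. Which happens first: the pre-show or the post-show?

The pre-show ends at 12:22.
The weather segment ends at 12:22 + 521 min = 21:03.
The cold open ends at 21:03 − 185 min = 17:58.
The pre-show starts at 17:58 − 486 min = 09:52.
The pre-show starts at 09:52 and the post-show starts at 12:22, so the pre-show is first.

the pre-show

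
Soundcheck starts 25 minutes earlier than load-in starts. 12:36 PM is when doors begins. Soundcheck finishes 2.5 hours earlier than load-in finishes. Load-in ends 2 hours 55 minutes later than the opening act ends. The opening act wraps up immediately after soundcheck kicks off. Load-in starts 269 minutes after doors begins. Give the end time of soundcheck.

Load-in starts at 12:36 PM + 269 min = 5:05 PM.
Soundcheck starts at 5:05 PM − 25 min = 4:40 PM.
So the opening act ends at 4:40 PM.
Load-in ends at 4:40 PM + 175 min = 7:35 PM.
Soundcheck ends at 7:35 PM − 150 min = 5:05 PM.

5:05 PM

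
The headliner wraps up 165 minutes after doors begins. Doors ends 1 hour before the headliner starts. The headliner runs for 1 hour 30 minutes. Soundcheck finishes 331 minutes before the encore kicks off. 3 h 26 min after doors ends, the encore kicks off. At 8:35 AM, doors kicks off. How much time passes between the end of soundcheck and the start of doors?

1 h 50 min

The headliner ends at 8:35 AM + 165 min = 11:20 AM.
The headliner starts at 11:20 AM − 90 min = 9:50 AM.
Doors ends at 9:50 AM − 60 min = 8:50 AM.
The encore starts at 8:50 AM + 206 min = 12:16 PM.
Soundcheck ends at 12:16 PM − 331 min = 6:45 AM.
From 6:45 AM to 8:35 AM is 1 h 50 min.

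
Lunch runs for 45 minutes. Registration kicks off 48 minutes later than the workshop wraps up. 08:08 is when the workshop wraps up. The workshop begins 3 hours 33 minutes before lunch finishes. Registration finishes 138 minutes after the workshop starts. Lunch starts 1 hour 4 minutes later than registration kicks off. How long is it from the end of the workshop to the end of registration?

1 h 22 min

Registration starts at 08:08 + 48 min = 08:56.
Lunch starts at 08:56 + 64 min = 10:00.
Lunch ends at 10:00 + 45 min = 10:45.
The workshop starts at 10:45 − 213 min = 07:12.
Registration ends at 07:12 + 138 min = 09:30.
From 08:08 to 09:30 is 1 h 22 min.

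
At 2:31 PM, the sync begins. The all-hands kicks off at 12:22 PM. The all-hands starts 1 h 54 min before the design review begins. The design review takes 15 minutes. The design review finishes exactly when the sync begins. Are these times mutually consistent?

The design review ends at 2:31 PM.
The design review starts at 2:31 PM − 15 min = 2:16 PM.
The all-hands starts at 2:16 PM − 114 min = 12:22 PM.
That matches the stated 12:22 PM, so the schedule is consistent.

Yes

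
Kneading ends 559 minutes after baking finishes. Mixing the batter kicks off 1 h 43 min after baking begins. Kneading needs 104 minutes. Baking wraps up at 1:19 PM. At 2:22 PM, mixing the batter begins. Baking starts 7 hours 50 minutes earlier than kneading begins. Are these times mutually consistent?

No

Kneading ends at 1:19 PM + 559 min = 10:38 PM.
Kneading starts at 10:38 PM − 104 min = 8:54 PM.
Baking starts at 8:54 PM − 470 min = 1:04 PM.
Mixing the batter starts at 1:04 PM + 103 min = 2:47 PM.
But mixing the batter is also said to start at 2:22 PM — a 25-minute conflict.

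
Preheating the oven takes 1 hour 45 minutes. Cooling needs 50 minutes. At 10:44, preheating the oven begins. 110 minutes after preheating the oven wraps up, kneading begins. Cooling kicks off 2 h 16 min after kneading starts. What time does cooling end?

17:25

Preheating the oven ends at 10:44 + 105 min = 12:29.
Kneading starts at 12:29 + 110 min = 14:19.
Cooling starts at 14:19 + 136 min = 16:35.
Cooling ends at 16:35 + 50 min = 17:25.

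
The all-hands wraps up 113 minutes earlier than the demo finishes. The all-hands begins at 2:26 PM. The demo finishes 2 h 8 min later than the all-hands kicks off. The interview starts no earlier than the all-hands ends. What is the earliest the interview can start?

2:41 PM

The demo ends at 2:26 PM + 128 min = 4:34 PM.
The all-hands ends at 4:34 PM − 113 min = 2:41 PM.
The interview is bounded by the all-hands, so the earliest it can start is 2:41 PM.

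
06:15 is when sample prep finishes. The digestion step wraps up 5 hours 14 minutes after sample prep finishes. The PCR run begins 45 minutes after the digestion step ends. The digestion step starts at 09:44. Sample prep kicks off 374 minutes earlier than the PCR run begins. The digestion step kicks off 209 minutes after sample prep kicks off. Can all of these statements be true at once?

No

The digestion step ends at 06:15 + 314 min = 11:29.
The PCR run starts at 11:29 + 45 min = 12:14.
Sample prep starts at 12:14 − 374 min = 06:00.
The digestion step starts at 06:00 + 209 min = 09:29.
But the digestion step is also said to start at 09:44 — a 15-minute conflict.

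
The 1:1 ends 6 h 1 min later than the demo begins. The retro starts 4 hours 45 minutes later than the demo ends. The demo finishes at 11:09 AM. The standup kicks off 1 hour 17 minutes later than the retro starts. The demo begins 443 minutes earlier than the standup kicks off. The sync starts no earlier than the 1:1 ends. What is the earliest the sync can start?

The retro starts at 11:09 AM + 285 min = 3:54 PM.
The standup starts at 3:54 PM + 77 min = 5:11 PM.
The demo starts at 5:11 PM − 443 min = 9:48 AM.
The 1:1 ends at 9:48 AM + 361 min = 3:49 PM.
The sync is bounded by the 1:1, so the earliest it can start is 3:49 PM.

3:49 PM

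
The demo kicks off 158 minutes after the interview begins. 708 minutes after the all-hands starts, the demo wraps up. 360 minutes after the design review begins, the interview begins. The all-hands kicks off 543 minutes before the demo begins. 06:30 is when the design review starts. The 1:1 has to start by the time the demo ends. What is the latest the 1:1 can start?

17:53

The interview starts at 06:30 + 360 min = 12:30.
The demo starts at 12:30 + 158 min = 15:08.
The all-hands starts at 15:08 − 543 min = 06:05.
The demo ends at 06:05 + 708 min = 17:53.
The 1:1 is bounded by the demo, so the latest it can start is 17:53.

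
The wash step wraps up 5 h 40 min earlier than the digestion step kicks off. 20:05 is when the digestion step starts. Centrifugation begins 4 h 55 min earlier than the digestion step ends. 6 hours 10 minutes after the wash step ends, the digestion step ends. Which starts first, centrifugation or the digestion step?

centrifugation

The wash step ends at 20:05 − 340 min = 14:25.
The digestion step ends at 14:25 + 370 min = 20:35.
Centrifugation starts at 20:35 − 295 min = 15:40.
Centrifugation starts at 15:40 and the digestion step starts at 20:05, so centrifugation is first.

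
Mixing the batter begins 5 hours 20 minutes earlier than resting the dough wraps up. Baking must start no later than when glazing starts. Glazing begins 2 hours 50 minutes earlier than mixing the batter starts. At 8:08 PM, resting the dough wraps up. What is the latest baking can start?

11:58 AM

Mixing the batter starts at 8:08 PM − 320 min = 2:48 PM.
Glazing starts at 2:48 PM − 170 min = 11:58 AM.
Baking is bounded by glazing, so the latest it can start is 11:58 AM.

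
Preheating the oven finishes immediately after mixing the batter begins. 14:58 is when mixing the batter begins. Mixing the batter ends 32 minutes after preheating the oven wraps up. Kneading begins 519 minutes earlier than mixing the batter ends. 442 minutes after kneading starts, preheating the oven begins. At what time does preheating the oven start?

Preheating the oven ends at 14:58.
Mixing the batter ends at 14:58 + 32 min = 15:30.
Kneading starts at 15:30 − 519 min = 06:51.
Preheating the oven starts at 06:51 + 442 min = 14:13.

14:13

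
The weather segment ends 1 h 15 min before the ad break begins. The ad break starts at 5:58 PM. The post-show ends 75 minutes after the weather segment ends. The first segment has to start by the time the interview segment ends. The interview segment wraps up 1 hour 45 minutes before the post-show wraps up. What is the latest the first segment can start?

4:13 PM

The weather segment ends at 5:58 PM − 75 min = 4:43 PM.
The post-show ends at 4:43 PM + 75 min = 5:58 PM.
The interview segment ends at 5:58 PM − 105 min = 4:13 PM.
The first segment is bounded by the interview segment, so the latest it can start is 4:13 PM.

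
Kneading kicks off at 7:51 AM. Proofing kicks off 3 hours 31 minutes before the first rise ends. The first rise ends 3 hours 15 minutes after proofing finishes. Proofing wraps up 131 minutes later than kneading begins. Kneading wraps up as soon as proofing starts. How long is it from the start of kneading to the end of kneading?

1 hour 55 minutes

Proofing ends at 7:51 AM + 131 min = 10:02 AM.
The first rise ends at 10:02 AM + 195 min = 1:17 PM.
Proofing starts at 1:17 PM − 211 min = 9:46 AM.
So kneading ends at 9:46 AM.
From 7:51 AM to 9:46 AM is 1 hour 55 minutes.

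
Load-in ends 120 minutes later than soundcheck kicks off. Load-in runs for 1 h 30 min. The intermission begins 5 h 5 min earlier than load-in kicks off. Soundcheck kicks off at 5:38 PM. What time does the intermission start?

Load-in ends at 5:38 PM + 120 min = 7:38 PM.
Load-in starts at 7:38 PM − 90 min = 6:08 PM.
The intermission starts at 6:08 PM − 305 min = 1:03 PM.

1:03 PM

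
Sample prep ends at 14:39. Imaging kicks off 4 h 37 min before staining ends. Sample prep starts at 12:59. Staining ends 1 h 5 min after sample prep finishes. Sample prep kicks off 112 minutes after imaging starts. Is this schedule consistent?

Staining ends at 14:39 + 65 min = 15:44.
Imaging starts at 15:44 − 277 min = 11:07.
Sample prep starts at 11:07 + 112 min = 12:59.
That matches the stated 12:59, so the schedule is consistent.

Yes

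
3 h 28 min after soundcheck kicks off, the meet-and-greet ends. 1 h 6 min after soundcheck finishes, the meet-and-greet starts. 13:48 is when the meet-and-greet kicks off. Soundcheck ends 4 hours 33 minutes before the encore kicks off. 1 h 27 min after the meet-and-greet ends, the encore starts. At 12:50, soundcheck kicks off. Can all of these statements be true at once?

The meet-and-greet ends at 12:50 + 208 min = 16:18.
The encore starts at 16:18 + 87 min = 17:45.
Soundcheck ends at 17:45 − 273 min = 13:12.
The meet-and-greet starts at 13:12 + 66 min = 14:18.
But the meet-and-greet is also said to start at 13:48 — a 30-minute conflict.

No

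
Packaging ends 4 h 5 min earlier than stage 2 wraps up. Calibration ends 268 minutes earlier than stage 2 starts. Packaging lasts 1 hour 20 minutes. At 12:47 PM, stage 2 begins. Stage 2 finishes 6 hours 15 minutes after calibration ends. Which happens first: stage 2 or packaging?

packaging

Calibration ends at 12:47 PM − 268 min = 8:19 AM.
Stage 2 ends at 8:19 AM + 375 min = 2:34 PM.
Packaging ends at 2:34 PM − 245 min = 10:29 AM.
Packaging starts at 10:29 AM − 80 min = 9:09 AM.
Stage 2 starts at 12:47 PM and packaging starts at 9:09 AM, so packaging is first.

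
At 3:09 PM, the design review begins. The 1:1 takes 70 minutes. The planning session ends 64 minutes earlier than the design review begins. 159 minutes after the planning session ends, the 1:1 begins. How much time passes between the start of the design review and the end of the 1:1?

The planning session ends at 3:09 PM − 64 min = 2:05 PM.
The 1:1 starts at 2:05 PM + 159 min = 4:44 PM.
The 1:1 ends at 4:44 PM + 70 min = 5:54 PM.
From 3:09 PM to 5:54 PM is 2 hours 45 minutes.

2 hours 45 minutes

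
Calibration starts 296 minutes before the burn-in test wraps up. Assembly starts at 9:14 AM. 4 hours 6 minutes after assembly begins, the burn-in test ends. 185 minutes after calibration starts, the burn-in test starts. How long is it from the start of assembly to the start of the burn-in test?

The burn-in test ends at 9:14 AM + 246 min = 1:20 PM.
Calibration starts at 1:20 PM − 296 min = 8:24 AM.
The burn-in test starts at 8:24 AM + 185 min = 11:29 AM.
From 9:14 AM to 11:29 AM is 135 minutes.

135 minutes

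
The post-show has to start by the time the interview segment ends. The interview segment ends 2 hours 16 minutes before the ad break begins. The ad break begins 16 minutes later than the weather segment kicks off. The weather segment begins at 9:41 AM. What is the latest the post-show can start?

The ad break starts at 9:41 AM + 16 min = 9:57 AM.
The interview segment ends at 9:57 AM − 136 min = 7:41 AM.
The post-show is bounded by the interview segment, so the latest it can start is 7:41 AM.

7:41 AM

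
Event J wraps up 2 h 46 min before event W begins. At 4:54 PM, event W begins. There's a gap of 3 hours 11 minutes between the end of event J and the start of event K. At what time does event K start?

5:19 PM

Event J ends at 4:54 PM − 166 min = 2:08 PM.
Event K starts at 2:08 PM + 191 min = 5:19 PM.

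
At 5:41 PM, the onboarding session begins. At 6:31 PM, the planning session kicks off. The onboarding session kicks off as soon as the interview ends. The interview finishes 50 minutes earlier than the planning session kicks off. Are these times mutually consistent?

The interview ends at 6:31 PM − 50 min = 5:41 PM.
So the onboarding session starts at 5:41 PM.
That matches the stated 5:41 PM, so the schedule is consistent.

Yes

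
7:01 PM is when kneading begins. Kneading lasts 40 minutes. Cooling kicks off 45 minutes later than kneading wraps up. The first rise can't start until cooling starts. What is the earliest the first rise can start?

8:26 PM

Kneading ends at 7:01 PM + 40 min = 7:41 PM.
Cooling starts at 7:41 PM + 45 min = 8:26 PM.
The first rise is bounded by cooling, so the earliest it can start is 8:26 PM.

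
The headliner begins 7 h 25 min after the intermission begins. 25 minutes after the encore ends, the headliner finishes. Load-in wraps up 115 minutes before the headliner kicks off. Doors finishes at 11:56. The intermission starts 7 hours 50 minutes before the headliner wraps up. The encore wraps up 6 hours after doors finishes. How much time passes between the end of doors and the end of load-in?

The encore ends at 11:56 + 360 min = 17:56.
The headliner ends at 17:56 + 25 min = 18:21.
The intermission starts at 18:21 − 470 min = 10:31.
The headliner starts at 10:31 + 445 min = 17:56.
Load-in ends at 17:56 − 115 min = 16:01.
From 11:56 to 16:01 is 4 hours 5 minutes.

4 hours 5 minutes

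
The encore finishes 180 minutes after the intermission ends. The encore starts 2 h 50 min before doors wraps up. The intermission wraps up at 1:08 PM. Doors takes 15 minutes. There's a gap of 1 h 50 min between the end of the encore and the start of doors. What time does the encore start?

3:23 PM

The encore ends at 1:08 PM + 180 min = 4:08 PM.
Doors starts at 4:08 PM + 110 min = 5:58 PM.
Doors ends at 5:58 PM + 15 min = 6:13 PM.
The encore starts at 6:13 PM − 170 min = 3:23 PM.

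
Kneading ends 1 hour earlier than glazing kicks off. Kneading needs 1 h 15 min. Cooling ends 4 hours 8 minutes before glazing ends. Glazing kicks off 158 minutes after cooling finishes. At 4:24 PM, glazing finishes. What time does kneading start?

12:39 PM

Cooling ends at 4:24 PM − 248 min = 12:16 PM.
Glazing starts at 12:16 PM + 158 min = 2:54 PM.
Kneading ends at 2:54 PM − 60 min = 1:54 PM.
Kneading starts at 1:54 PM − 75 min = 12:39 PM.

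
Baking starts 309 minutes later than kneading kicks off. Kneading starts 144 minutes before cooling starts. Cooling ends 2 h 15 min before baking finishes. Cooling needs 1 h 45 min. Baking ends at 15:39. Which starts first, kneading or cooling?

kneading

Cooling ends at 15:39 − 135 min = 13:24.
Cooling starts at 13:24 − 105 min = 11:39.
Kneading starts at 11:39 − 144 min = 09:15.
Kneading starts at 09:15 and cooling starts at 11:39, so kneading is first.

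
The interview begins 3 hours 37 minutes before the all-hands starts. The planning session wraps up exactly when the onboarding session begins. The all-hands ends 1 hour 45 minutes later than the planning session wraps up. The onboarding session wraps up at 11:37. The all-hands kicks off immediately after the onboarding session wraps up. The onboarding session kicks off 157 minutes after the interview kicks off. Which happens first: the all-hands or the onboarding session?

The all-hands starts at 11:37.
The interview starts at 11:37 − 217 min = 08:00.
The onboarding session starts at 08:00 + 157 min = 10:37.
The all-hands starts at 11:37 and the onboarding session starts at 10:37, so the onboarding session is first.

the onboarding session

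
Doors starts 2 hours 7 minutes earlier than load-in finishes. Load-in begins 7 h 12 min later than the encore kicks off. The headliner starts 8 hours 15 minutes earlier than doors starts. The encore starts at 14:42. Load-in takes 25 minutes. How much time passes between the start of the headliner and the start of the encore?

Load-in starts at 14:42 + 432 min = 21:54.
Load-in ends at 21:54 + 25 min = 22:19.
Doors starts at 22:19 − 127 min = 20:12.
The headliner starts at 20:12 − 495 min = 11:57.
From 11:57 to 14:42 is 165 minutes.

165 minutes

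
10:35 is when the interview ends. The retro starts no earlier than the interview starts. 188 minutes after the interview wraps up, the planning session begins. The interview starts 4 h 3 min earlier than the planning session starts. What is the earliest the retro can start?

The planning session starts at 10:35 + 188 min = 13:43.
The interview starts at 13:43 − 243 min = 09:40.
The retro is bounded by the interview, so the earliest it can start is 09:40.

09:40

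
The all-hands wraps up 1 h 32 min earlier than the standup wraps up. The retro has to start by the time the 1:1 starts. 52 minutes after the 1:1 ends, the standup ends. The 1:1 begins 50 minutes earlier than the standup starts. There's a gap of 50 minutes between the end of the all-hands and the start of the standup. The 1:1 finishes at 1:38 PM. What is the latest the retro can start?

The standup ends at 1:38 PM + 52 min = 2:30 PM.
The all-hands ends at 2:30 PM − 92 min = 12:58 PM.
The standup starts at 12:58 PM + 50 min = 1:48 PM.
The 1:1 starts at 1:48 PM − 50 min = 12:58 PM.
The retro is bounded by the 1:1, so the latest it can start is 12:58 PM.

12:58 PM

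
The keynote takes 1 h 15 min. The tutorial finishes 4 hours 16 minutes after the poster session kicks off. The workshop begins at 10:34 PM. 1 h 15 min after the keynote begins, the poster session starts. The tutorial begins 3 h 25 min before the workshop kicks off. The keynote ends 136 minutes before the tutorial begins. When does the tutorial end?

9:09 PM

The tutorial starts at 10:34 PM − 205 min = 7:09 PM.
The keynote ends at 7:09 PM − 136 min = 4:53 PM.
The keynote starts at 4:53 PM − 75 min = 3:38 PM.
The poster session starts at 3:38 PM + 75 min = 4:53 PM.
The tutorial ends at 4:53 PM + 256 min = 9:09 PM.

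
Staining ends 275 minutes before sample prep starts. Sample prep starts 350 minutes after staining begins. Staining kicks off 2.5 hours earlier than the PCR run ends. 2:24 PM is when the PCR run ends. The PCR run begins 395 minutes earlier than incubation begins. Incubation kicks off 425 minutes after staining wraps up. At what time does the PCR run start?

Staining starts at 2:24 PM − 150 min = 11:54 AM.
Sample prep starts at 11:54 AM + 350 min = 5:44 PM.
Staining ends at 5:44 PM − 275 min = 1:09 PM.
Incubation starts at 1:09 PM + 425 min = 8:14 PM.
The PCR run starts at 8:14 PM − 395 min = 1:39 PM.

1:39 PM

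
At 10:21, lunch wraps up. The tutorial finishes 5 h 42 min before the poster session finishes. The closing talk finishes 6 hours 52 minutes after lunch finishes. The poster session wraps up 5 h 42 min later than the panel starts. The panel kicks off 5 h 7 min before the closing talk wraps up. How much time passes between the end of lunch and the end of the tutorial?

The closing talk ends at 10:21 + 412 min = 17:13.
The panel starts at 17:13 − 307 min = 12:06.
The poster session ends at 12:06 + 342 min = 17:48.
The tutorial ends at 17:48 − 342 min = 12:06.
From 10:21 to 12:06 is 105 minutes.

105 minutes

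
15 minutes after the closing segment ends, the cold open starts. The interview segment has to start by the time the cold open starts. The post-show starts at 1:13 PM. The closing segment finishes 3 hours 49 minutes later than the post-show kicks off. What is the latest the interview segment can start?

5:17 PM

The closing segment ends at 1:13 PM + 229 min = 5:02 PM.
The cold open starts at 5:02 PM + 15 min = 5:17 PM.
The interview segment is bounded by the cold open, so the latest it can start is 5:17 PM.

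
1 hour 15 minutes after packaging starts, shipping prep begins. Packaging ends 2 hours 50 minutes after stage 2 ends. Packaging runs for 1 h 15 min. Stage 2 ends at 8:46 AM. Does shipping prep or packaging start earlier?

packaging

Packaging ends at 8:46 AM + 170 min = 11:36 AM.
Packaging starts at 11:36 AM − 75 min = 10:21 AM.
Shipping prep starts at 10:21 AM + 75 min = 11:36 AM.
Shipping prep starts at 11:36 AM and packaging starts at 10:21 AM, so packaging is first.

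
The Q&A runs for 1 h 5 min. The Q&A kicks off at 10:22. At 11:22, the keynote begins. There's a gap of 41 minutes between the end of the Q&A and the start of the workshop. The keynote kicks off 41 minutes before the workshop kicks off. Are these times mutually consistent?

No

The Q&A ends at 10:22 + 65 min = 11:27.
The workshop starts at 11:27 + 41 min = 12:08.
The keynote starts at 12:08 − 41 min = 11:27.
But the keynote is also said to start at 11:22 — a 5-minute conflict.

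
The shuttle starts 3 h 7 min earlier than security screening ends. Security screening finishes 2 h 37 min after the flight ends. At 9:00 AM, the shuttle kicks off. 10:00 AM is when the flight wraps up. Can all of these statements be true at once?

No

Security screening ends at 10:00 AM + 157 min = 12:37 PM.
The shuttle starts at 12:37 PM − 187 min = 9:30 AM.
But the shuttle is also said to start at 9:00 AM — a 30-minute conflict.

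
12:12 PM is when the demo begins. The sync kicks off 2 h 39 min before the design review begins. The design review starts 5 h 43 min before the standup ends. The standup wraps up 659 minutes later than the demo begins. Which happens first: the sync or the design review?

The standup ends at 12:12 PM + 659 min = 11:11 PM.
The design review starts at 11:11 PM − 343 min = 5:28 PM.
The sync starts at 5:28 PM − 159 min = 2:49 PM.
The sync starts at 2:49 PM and the design review starts at 5:28 PM, so the sync is first.

the sync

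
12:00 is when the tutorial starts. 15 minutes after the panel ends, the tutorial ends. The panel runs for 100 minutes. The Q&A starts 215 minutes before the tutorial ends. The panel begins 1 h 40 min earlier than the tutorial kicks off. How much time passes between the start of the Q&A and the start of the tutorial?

3 hours 20 minutes

The panel starts at 12:00 − 100 min = 10:20.
The panel ends at 10:20 + 100 min = 12:00.
The tutorial ends at 12:00 + 15 min = 12:15.
The Q&A starts at 12:15 − 215 min = 08:40.
From 08:40 to 12:00 is 3 hours 20 minutes.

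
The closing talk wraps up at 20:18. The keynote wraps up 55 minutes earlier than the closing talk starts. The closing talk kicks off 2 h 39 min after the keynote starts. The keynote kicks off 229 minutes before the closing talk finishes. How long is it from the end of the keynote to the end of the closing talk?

2 h 5 min

The keynote starts at 20:18 − 229 min = 16:29.
The closing talk starts at 16:29 + 159 min = 19:08.
The keynote ends at 19:08 − 55 min = 18:13.
From 18:13 to 20:18 is 2 h 5 min.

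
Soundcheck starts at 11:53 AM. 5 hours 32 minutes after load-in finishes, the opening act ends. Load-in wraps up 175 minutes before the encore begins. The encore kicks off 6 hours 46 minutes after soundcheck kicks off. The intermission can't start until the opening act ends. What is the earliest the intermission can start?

9:16 PM

The encore starts at 11:53 AM + 406 min = 6:39 PM.
Load-in ends at 6:39 PM − 175 min = 3:44 PM.
The opening act ends at 3:44 PM + 332 min = 9:16 PM.
The intermission is bounded by the opening act, so the earliest it can start is 9:16 PM.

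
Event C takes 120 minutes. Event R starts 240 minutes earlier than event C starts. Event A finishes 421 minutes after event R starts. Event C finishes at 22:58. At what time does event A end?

Event C starts at 22:58 − 120 min = 20:58.
Event R starts at 20:58 − 240 min = 16:58.
Event A ends at 16:58 + 421 min = 23:59.

23:59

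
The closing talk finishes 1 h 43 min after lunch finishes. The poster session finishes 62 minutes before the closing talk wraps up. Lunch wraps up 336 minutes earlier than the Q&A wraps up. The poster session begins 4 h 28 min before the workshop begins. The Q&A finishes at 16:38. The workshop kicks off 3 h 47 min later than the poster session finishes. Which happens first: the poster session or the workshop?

Lunch ends at 16:38 − 336 min = 11:02.
The closing talk ends at 11:02 + 103 min = 12:45.
The poster session ends at 12:45 − 62 min = 11:43.
The workshop starts at 11:43 + 227 min = 15:30.
The poster session starts at 15:30 − 268 min = 11:02.
The poster session starts at 11:02 and the workshop starts at 15:30, so the poster session is first.

the poster session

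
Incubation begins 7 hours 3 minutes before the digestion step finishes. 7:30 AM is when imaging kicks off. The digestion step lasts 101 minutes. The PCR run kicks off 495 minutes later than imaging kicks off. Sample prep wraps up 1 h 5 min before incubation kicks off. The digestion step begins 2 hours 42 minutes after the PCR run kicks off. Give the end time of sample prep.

12:00 PM

The PCR run starts at 7:30 AM + 495 min = 3:45 PM.
The digestion step starts at 3:45 PM + 162 min = 6:27 PM.
The digestion step ends at 6:27 PM + 101 min = 8:08 PM.
Incubation starts at 8:08 PM − 423 min = 1:05 PM.
Sample prep ends at 1:05 PM − 65 min = 12:00 PM.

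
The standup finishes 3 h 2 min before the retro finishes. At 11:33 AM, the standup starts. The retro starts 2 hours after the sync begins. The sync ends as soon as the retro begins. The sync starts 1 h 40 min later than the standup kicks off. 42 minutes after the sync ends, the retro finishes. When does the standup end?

12:53 PM

The sync starts at 11:33 AM + 100 min = 1:13 PM.
The retro starts at 1:13 PM + 120 min = 3:13 PM.
So the sync ends at 3:13 PM.
The retro ends at 3:13 PM + 42 min = 3:55 PM.
The standup ends at 3:55 PM − 182 min = 12:53 PM.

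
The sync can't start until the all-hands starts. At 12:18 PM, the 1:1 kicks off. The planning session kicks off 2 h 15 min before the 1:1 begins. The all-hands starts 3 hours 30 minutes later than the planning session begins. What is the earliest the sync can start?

1:33 PM

The planning session starts at 12:18 PM − 135 min = 10:03 AM.
The all-hands starts at 10:03 AM + 210 min = 1:33 PM.
The sync is bounded by the all-hands, so the earliest it can start is 1:33 PM.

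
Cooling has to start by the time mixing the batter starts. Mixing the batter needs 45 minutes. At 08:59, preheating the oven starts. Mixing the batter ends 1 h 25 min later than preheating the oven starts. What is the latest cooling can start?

09:39

Mixing the batter ends at 08:59 + 85 min = 10:24.
Mixing the batter starts at 10:24 − 45 min = 09:39.
Cooling is bounded by mixing the batter, so the latest it can start is 09:39.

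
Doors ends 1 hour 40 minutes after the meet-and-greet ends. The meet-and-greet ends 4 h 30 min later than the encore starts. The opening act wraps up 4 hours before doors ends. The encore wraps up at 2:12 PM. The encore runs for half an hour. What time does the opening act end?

The encore starts at 2:12 PM − 30 min = 1:42 PM.
The meet-and-greet ends at 1:42 PM + 270 min = 6:12 PM.
Doors ends at 6:12 PM + 100 min = 7:52 PM.
The opening act ends at 7:52 PM − 240 min = 3:52 PM.

3:52 PM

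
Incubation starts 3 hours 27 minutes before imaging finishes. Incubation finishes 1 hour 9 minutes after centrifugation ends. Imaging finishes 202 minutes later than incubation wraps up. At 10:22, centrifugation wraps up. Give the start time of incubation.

11:26

Incubation ends at 10:22 + 69 min = 11:31.
Imaging ends at 11:31 + 202 min = 14:53.
Incubation starts at 14:53 − 207 min = 11:26.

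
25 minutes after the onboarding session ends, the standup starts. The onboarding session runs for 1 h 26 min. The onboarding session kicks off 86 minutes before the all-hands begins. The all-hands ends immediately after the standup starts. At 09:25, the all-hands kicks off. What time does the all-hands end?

09:50

The onboarding session starts at 09:25 − 86 min = 07:59.
The onboarding session ends at 07:59 + 86 min = 09:25.
The standup starts at 09:25 + 25 min = 09:50.
So the all-hands ends at 09:50.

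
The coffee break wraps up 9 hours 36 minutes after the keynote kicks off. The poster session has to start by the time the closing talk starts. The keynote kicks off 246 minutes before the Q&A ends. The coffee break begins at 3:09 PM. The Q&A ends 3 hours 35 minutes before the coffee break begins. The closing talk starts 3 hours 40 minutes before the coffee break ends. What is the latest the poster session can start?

The Q&A ends at 3:09 PM − 215 min = 11:34 AM.
The keynote starts at 11:34 AM − 246 min = 7:28 AM.
The coffee break ends at 7:28 AM + 576 min = 5:04 PM.
The closing talk starts at 5:04 PM − 220 min = 1:24 PM.
The poster session is bounded by the closing talk, so the latest it can start is 1:24 PM.

1:24 PM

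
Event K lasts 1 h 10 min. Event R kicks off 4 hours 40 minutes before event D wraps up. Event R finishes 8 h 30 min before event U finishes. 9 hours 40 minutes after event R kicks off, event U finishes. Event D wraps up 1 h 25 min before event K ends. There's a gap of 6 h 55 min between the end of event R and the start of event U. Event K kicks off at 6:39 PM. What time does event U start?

9:49 PM

Event K ends at 6:39 PM + 70 min = 7:49 PM.
Event D ends at 7:49 PM − 85 min = 6:24 PM.
Event R starts at 6:24 PM − 280 min = 1:44 PM.
Event U ends at 1:44 PM + 580 min = 11:24 PM.
Event R ends at 11:24 PM − 510 min = 2:54 PM.
Event U starts at 2:54 PM + 415 min = 9:49 PM.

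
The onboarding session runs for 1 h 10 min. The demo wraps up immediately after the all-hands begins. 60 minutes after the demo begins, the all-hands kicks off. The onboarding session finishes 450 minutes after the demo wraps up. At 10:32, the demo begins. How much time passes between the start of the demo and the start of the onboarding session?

The all-hands starts at 10:32 + 60 min = 11:32.
So the demo ends at 11:32.
The onboarding session ends at 11:32 + 450 min = 19:02.
The onboarding session starts at 19:02 − 70 min = 17:52.
From 10:32 to 17:52 is 7 h 20 min.

7 h 20 min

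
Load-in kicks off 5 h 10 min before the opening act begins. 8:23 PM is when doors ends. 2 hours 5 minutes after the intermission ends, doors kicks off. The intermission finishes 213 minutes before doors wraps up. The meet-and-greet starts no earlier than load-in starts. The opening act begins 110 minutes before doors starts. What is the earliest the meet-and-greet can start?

11:55 AM

The intermission ends at 8:23 PM − 213 min = 4:50 PM.
Doors starts at 4:50 PM + 125 min = 6:55 PM.
The opening act starts at 6:55 PM − 110 min = 5:05 PM.
Load-in starts at 5:05 PM − 310 min = 11:55 AM.
The meet-and-greet is bounded by load-in, so the earliest it can start is 11:55 AM.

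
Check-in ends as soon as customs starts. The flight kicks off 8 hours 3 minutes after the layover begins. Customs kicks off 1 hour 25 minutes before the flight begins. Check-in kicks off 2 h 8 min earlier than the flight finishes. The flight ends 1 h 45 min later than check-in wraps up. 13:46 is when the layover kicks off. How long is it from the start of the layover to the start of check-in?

6 hours 15 minutes

The flight starts at 13:46 + 483 min = 21:49.
Customs starts at 21:49 − 85 min = 20:24.
So check-in ends at 20:24.
The flight ends at 20:24 + 105 min = 22:09.
Check-in starts at 22:09 − 128 min = 20:01.
From 13:46 to 20:01 is 6 hours 15 minutes.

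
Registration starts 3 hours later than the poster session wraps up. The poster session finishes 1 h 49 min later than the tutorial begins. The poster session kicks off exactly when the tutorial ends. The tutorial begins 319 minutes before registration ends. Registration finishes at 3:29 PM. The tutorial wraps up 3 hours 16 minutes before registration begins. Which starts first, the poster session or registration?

the poster session

The tutorial starts at 3:29 PM − 319 min = 10:10 AM.
The poster session ends at 10:10 AM + 109 min = 11:59 AM.
Registration starts at 11:59 AM + 180 min = 2:59 PM.
The tutorial ends at 2:59 PM − 196 min = 11:43 AM.
So the poster session starts at 11:43 AM.
The poster session starts at 11:43 AM and registration starts at 2:59 PM, so the poster session is first.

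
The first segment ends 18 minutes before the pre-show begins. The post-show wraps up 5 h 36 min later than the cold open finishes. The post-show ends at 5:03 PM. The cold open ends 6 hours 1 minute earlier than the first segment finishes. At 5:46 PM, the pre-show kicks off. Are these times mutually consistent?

The first segment ends at 5:46 PM − 18 min = 5:28 PM.
The cold open ends at 5:28 PM − 361 min = 11:27 AM.
The post-show ends at 11:27 AM + 336 min = 5:03 PM.
That matches the stated 5:03 PM, so the schedule is consistent.

Yes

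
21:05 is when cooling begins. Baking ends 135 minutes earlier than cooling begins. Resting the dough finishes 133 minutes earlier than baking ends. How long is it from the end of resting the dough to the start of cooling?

Baking ends at 21:05 − 135 min = 18:50.
Resting the dough ends at 18:50 − 133 min = 16:37.
From 16:37 to 21:05 is 268 minutes.

268 minutes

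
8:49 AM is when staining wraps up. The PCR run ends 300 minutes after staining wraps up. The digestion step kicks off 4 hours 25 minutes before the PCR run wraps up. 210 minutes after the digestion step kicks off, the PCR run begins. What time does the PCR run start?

12:54 PM

The PCR run ends at 8:49 AM + 300 min = 1:49 PM.
The digestion step starts at 1:49 PM − 265 min = 9:24 AM.
The PCR run starts at 9:24 AM + 210 min = 12:54 PM.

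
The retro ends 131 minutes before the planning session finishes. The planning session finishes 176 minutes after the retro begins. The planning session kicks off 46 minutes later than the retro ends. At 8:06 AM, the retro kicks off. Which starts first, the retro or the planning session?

the retro

The planning session ends at 8:06 AM + 176 min = 11:02 AM.
The retro ends at 11:02 AM − 131 min = 8:51 AM.
The planning session starts at 8:51 AM + 46 min = 9:37 AM.
The retro starts at 8:06 AM and the planning session starts at 9:37 AM, so the retro is first.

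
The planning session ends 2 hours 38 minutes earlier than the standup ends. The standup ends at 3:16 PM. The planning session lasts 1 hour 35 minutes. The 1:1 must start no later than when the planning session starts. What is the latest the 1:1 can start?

11:03 AM

The planning session ends at 3:16 PM − 158 min = 12:38 PM.
The planning session starts at 12:38 PM − 95 min = 11:03 AM.
The 1:1 is bounded by the planning session, so the latest it can start is 11:03 AM.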